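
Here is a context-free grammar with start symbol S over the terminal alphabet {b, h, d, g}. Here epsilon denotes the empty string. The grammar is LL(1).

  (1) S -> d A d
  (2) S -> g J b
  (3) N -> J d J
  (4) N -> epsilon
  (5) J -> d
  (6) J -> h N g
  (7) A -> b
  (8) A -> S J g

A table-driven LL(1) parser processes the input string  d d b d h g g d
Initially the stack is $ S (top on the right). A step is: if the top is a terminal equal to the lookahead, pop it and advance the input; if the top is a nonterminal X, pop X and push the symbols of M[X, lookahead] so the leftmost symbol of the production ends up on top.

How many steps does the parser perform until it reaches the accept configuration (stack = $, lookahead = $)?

14

      Stack          Input              Action
   1  $ S            d d b d h g g d $  expand S -> d A d
   2  $ d A d        d d b d h g g d $  match d
   3  $ d A          d b d h g g d $    expand A -> S J g
   4  $ d g J S      d b d h g g d $    expand S -> d A d
   5  $ d g J d A d  d b d h g g d $    match d
   6  $ d g J d A    b d h g g d $      expand A -> b
   7  $ d g J d b    b d h g g d $      match b
   8  $ d g J d      d h g g d $        match d
   9  $ d g J        h g g d $          expand J -> h N g
  10  $ d g g N h    h g g d $          match h
  11  $ d g g N      g g d $            expand N -> epsilon
  12  $ d g g        g g d $            match g
  13  $ d g          g d $              match g
  14  $ d            d $                match d
Accept reached after 14 steps.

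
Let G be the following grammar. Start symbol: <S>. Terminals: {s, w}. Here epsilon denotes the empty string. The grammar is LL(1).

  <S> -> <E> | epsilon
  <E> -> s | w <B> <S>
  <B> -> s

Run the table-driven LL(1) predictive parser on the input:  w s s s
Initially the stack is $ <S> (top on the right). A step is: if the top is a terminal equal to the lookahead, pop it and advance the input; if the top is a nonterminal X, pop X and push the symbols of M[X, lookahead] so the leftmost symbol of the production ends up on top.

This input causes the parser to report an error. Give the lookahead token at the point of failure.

step 1: stack=$ <S>  input=w s s s $  — expand <S> -> <E>
step 2: stack=$ <E>  input=w s s s $  — expand <E> -> w <B> <S>
step 3: stack=$ <S> <B> w  input=w s s s $  — match w
step 4: stack=$ <S> <B>  input=s s s $  — expand <B> -> s
step 5: stack=$ <S> s  input=s s s $  — match s
step 6: stack=$ <S>  input=s s $  — expand <S> -> <E>
step 7: stack=$ <E>  input=s s $  — expand <E> -> s
step 8: stack=$ s  input=s s $  — match s
step 9: stack=$  input=s $  — error: stack empty but input remains

s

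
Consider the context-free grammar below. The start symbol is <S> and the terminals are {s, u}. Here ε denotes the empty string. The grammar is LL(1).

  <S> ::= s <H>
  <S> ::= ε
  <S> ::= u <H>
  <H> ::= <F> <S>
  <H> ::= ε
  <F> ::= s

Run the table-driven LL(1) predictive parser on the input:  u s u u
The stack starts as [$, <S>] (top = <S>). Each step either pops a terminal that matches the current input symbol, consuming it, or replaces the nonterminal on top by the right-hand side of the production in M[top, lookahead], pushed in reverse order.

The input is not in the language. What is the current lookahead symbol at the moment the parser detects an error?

u

     Stack      Input      Action
  1  $ <S>      u s u u $  expand <S> ::= u <H>
  2  $ <H> u    u s u u $  match u
  3  $ <H>      s u u $    expand <H> ::= <F> <S>
  4  $ <S> <F>  s u u $    expand <F> ::= s
  5  $ <S> s    s u u $    match s
  6  $ <S>      u u $      expand <S> ::= u <H>
  7  $ <H> u    u u $      match u
  8  $ <H>      u $        error: M[<H>, u] is empty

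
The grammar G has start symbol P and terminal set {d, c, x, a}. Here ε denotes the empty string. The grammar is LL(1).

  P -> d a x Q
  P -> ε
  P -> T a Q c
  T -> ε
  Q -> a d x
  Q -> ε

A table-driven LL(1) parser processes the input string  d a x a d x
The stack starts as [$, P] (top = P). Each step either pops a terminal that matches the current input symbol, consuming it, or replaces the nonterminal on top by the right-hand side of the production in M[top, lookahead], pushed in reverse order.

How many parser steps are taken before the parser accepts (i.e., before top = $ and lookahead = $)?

step 1: stack=$ P  input=d a x a d x $  — expand P -> d a x Q
step 2: stack=$ Q x a d  input=d a x a d x $  — match d
step 3: stack=$ Q x a  input=a x a d x $  — match a
step 4: stack=$ Q x  input=x a d x $  — match x
step 5: stack=$ Q  input=a d x $  — expand Q -> a d x
step 6: stack=$ x d a  input=a d x $  — match a
step 7: stack=$ x d  input=d x $  — match d
step 8: stack=$ x  input=x $  — match x
Accept reached after 8 steps.

8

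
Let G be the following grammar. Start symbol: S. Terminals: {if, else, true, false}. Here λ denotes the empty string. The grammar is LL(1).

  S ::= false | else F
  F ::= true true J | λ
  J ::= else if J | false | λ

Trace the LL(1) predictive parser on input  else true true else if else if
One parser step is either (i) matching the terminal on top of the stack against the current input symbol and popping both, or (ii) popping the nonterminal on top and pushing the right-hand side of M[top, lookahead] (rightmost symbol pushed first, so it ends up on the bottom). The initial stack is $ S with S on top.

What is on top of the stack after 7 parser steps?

step 1: stack=$ S  input=else true true else if else if $  — expand S ::= else F
step 2: stack=$ F else  input=else true true else if else if $  — match else
step 3: stack=$ F  input=true true else if else if $  — expand F ::= true true J
step 4: stack=$ J true true  input=true true else if else if $  — match true
step 5: stack=$ J true  input=true else if else if $  — match true
step 6: stack=$ J  input=else if else if $  — expand J ::= else if J
step 7: stack=$ J if else  input=else if else if $  — match else
Stack after step 7: $ J if (top = if).

if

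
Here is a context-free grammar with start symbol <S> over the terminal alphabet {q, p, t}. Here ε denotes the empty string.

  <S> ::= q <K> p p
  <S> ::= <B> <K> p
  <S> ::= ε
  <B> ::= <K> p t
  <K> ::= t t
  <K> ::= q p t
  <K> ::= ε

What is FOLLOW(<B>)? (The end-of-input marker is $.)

FIRST(<K>) = {ε, q, t}
FIRST(<B>) = {p, q, t}  (via <K> p t)
FIRST(<S>) = {ε, p, q, t}  (via <B> <K> p)
FOLLOW(<S>) includes $ since <S> is the start symbol.
FOLLOW(<S>): <S> appears on no right-hand side. Thus FOLLOW(<S>) = {$}.
FOLLOW(<B>): in <S>::=<B> <K> p, <B> is followed by <K> p with FIRST {p, q, t}. Thus FOLLOW(<B>) = {p, q, t}.
FOLLOW(<K>): in <S>::=q <K> p p, <K> is followed by p p with FIRST {p}; in <S>::=<B> <K> p, <K> is followed by p with FIRST {p}; in <B>::=<K> p t, <K> is followed by p t with FIRST {p}. Thus FOLLOW(<K>) = {p}.

{p, q, t}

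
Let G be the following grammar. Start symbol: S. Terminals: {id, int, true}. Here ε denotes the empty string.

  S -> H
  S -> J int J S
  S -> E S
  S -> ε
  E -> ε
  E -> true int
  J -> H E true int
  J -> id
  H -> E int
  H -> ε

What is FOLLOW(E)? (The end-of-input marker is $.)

{$, id, int, true}

FIRST(E): from E->ε we get {ε}; from E->true int we get {true}. So FIRST(E) = {ε, true}.
FIRST(H): from H->E int we get {int, true}; from H->ε we get {ε}. So FIRST(H) = {ε, int, true}.
FIRST(J): from J->H E true int we get {int, true}; from J->id we get {id}. So FIRST(J) = {id, int, true}.
FIRST(S): from S->H we get {ε, int, true}; from S->J int J S we get {id, int, true}; from S->E S we get {ε, id, int, true}; from S->ε we get {ε}. So FIRST(S) = {ε, id, int, true}.
FOLLOW(S) includes $ since S is the start symbol.
FOLLOW(S): in S->J int J S, the suffix after S is empty (adds nothing new); in S->E S, the suffix after S is empty (adds nothing new). Thus FOLLOW(S) = {$}.
FOLLOW(E): in S->E S, E is followed by S with FIRST {ε, id, int, true}; in S->E S, the suffix after E is nullable, so FOLLOW(E) ⊇ FOLLOW(S) = {$}; in J->H E true int, E is followed by true int with FIRST {true}; in H->E int, E is followed by int with FIRST {int}. Thus FOLLOW(E) = {$, id, int, true}.
FOLLOW(J): in S->J int J S (occurrence 1), J is followed by int J S with FIRST {int}; in S->J int J S (occurrence 2), J is followed by S with FIRST {ε, id, int, true}; in S->J int J S (occurrence 2), the suffix after J is nullable, so FOLLOW(J) ⊇ FOLLOW(S) = {$}. Thus FOLLOW(J) = {$, id, int, true}.
FOLLOW(H): in S->H, the suffix after H is empty, so FOLLOW(H) ⊇ FOLLOW(S) = {$}; in J->H E true int, H is followed by E true int with FIRST {true}. Thus FOLLOW(H) = {$, true}.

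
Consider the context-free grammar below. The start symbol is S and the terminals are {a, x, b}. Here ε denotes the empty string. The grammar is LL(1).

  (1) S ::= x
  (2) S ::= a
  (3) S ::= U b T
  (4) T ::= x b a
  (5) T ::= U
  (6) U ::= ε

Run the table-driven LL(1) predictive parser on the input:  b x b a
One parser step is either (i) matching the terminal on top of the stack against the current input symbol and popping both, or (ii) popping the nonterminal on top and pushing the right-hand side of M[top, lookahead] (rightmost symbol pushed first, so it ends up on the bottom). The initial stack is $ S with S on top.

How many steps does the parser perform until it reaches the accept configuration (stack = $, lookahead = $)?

7

step 1: stack=$ S  input=b x b a $  — expand S ::= U b T
step 2: stack=$ T b U  input=b x b a $  — expand U ::= ε
step 3: stack=$ T b  input=b x b a $  — match b
step 4: stack=$ T  input=x b a $  — expand T ::= x b a
step 5: stack=$ a b x  input=x b a $  — match x
step 6: stack=$ a b  input=b a $  — match b
step 7: stack=$ a  input=a $  — match a
Accept reached after 7 steps.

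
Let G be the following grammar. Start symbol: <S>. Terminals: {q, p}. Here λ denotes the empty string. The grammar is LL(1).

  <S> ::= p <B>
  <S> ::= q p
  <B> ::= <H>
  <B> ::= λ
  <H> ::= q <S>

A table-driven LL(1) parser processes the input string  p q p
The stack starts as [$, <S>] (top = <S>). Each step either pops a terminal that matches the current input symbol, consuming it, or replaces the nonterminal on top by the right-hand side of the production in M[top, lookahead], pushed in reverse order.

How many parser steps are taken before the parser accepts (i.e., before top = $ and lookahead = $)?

     Stack    Input    Action
  1  $ <S>    p q p $  expand <S> ::= p <B>
  2  $ <B> p  p q p $  match p
  3  $ <B>    q p $    expand <B> ::= <H>
  4  $ <H>    q p $    expand <H> ::= q <S>
  5  $ <S> q  q p $    match q
  6  $ <S>    p $      expand <S> ::= p <B>
  7  $ <B> p  p $      match p
  8  $ <B>    $        expand <B> ::= λ
Accept reached after 8 steps.

8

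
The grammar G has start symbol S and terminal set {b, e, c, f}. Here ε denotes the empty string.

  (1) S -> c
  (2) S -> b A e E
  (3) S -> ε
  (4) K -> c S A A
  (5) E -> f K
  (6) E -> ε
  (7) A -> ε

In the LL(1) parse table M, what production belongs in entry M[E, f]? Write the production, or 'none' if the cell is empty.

E -> f K

FIRST(S): from S->c we get {c}; from S->b A e E we get {b}; from S->ε we get {ε}. So FIRST(S) = {ε, b, c}.
FIRST(K): from K->c S A A we get {c}. So FIRST(K) = {c}.
FIRST(E): from E->f K we get {f}; from E->ε we get {ε}. So FIRST(E) = {ε, f}.
FIRST(A): from A->ε we get {ε}. So FIRST(A) = {ε}.
FOLLOW(S) includes $ since S is the start symbol.
FOLLOW(S): in K->c S A A, S is followed by A A with FIRST {ε}; in K->c S A A, the suffix after S is nullable, so FOLLOW(S) ⊇ FOLLOW(K) = {$}. Thus FOLLOW(S) = {$}.
FOLLOW(E): in S->b A e E, the suffix after E is empty, so FOLLOW(E) ⊇ FOLLOW(S) = {$}. Thus FOLLOW(E) = {$}.
For E -> f K: FIRST(f K) = {f}, so it goes in M[E, t] for t ∈ {f}.
For E -> ε: FIRST(ε) = {ε}, so it goes in M[E, t] for t ∈ {}; since ε ∈ FIRST, also for every t ∈ FOLLOW(E) = {$}.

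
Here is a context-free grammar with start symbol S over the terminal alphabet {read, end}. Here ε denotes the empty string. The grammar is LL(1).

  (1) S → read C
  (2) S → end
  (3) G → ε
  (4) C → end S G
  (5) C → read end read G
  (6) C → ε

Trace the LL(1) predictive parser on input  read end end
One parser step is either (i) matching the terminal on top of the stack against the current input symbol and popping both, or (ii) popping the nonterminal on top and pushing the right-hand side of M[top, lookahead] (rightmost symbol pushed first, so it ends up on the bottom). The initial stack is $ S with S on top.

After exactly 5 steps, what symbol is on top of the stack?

end

     Stack      Input           Action
  1  $ S        read end end $  expand S → read C
  2  $ C read   read end end $  match read
  3  $ C        end end $       expand C → end S G
  4  $ G S end  end end $       match end
  5  $ G S      end $           expand S → end
Stack after step 5: $ G end (top = end).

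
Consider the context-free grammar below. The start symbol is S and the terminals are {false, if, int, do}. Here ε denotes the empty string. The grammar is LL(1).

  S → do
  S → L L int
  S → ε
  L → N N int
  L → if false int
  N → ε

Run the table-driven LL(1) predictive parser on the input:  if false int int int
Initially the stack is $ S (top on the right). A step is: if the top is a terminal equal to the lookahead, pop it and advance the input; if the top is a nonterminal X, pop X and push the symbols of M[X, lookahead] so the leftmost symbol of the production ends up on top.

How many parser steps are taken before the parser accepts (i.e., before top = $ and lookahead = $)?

10

      Stack                 Input                   Action
   1  $ S                   if false int int int $  expand S → L L int
   2  $ int L L             if false int int int $  expand L → if false int
   3  $ int L int false if  if false int int int $  match if
   4  $ int L int false     false int int int $     match false
   5  $ int L int           int int int $           match int
   6  $ int L               int int $               expand L → N N int
   7  $ int int N N         int int $               expand N → ε
   8  $ int int N           int int $               expand N → ε
   9  $ int int             int int $               match int
  10  $ int                 int $                   match int
Accept reached after 10 steps.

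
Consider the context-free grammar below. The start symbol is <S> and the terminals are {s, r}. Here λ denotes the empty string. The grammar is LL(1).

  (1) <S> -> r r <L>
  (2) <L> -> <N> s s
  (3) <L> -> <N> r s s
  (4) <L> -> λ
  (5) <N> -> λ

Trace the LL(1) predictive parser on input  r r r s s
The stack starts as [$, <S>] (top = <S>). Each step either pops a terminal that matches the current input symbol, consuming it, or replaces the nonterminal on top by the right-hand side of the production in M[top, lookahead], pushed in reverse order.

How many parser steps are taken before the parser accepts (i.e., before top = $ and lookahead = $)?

8

step 1: stack=$ <S>  input=r r r s s $  — expand <S> -> r r <L>
step 2: stack=$ <L> r r  input=r r r s s $  — match r
step 3: stack=$ <L> r  input=r r s s $  — match r
step 4: stack=$ <L>  input=r s s $  — expand <L> -> <N> r s s
step 5: stack=$ s s r <N>  input=r s s $  — expand <N> -> λ
step 6: stack=$ s s r  input=r s s $  — match r
step 7: stack=$ s s  input=s s $  — match s
step 8: stack=$ s  input=s $  — match s
Accept reached after 8 steps.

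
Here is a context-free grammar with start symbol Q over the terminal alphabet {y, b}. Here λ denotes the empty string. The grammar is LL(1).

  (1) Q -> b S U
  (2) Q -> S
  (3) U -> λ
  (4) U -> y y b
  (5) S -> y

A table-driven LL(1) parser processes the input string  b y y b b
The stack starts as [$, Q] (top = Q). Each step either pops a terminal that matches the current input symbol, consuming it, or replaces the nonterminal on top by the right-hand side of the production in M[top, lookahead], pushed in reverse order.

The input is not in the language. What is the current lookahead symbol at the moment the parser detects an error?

b

     Stack    Input        Action
  1  $ Q      b y y b b $  expand Q -> b S U
  2  $ U S b  b y y b b $  match b
  3  $ U S    y y b b $    expand S -> y
  4  $ U y    y y b b $    match y
  5  $ U      y b b $      expand U -> y y b
  6  $ b y y  y b b $      match y
  7  $ b y    b b $        error: top is terminal y but lookahead is b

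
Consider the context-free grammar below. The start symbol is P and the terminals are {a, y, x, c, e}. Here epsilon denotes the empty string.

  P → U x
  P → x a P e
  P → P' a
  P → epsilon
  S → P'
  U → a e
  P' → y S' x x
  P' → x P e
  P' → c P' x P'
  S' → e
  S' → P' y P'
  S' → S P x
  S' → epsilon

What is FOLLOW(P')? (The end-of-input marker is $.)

{a, c, x, y}

FIRST(U): from U→a e we get {a}. So FIRST(U) = {a}.
FIRST(P'): from P'→y S' x x we get {y}; from P'→x P e we get {x}; from P'→c P' x P' we get {c}. So FIRST(P') = {c, x, y}.
FIRST(P): from P→U x we get {a}; from P→x a P e we get {x}; from P→P' a we get {c, x, y}; from P→epsilon we get {epsilon}. So FIRST(P) = {epsilon, a, c, x, y}.
FIRST(S): from S→P' we get {c, x, y}. So FIRST(S) = {c, x, y}.
FIRST(S'): from S'→e we get {e}; from S'→P' y P' we get {c, x, y}; from S'→S P x we get {c, x, y}; from S'→epsilon we get {epsilon}. So FIRST(S') = {epsilon, c, e, x, y}.
FOLLOW(P) includes $ since P is the start symbol.
FOLLOW(P): in P→x a P e, P is followed by e with FIRST {e}; in P'→x P e, P is followed by e with FIRST {e}; in S'→S P x, P is followed by x with FIRST {x}. Thus FOLLOW(P) = {$, e, x}.
FOLLOW(S): in S'→S P x, S is followed by P x with FIRST {a, c, x, y}. Thus FOLLOW(S) = {a, c, x, y}.
FOLLOW(U): in P→U x, U is followed by x with FIRST {x}. Thus FOLLOW(U) = {x}.
FOLLOW(S'): in P'→y S' x x, S' is followed by x x with FIRST {x}. Thus FOLLOW(S') = {x}.
FOLLOW(P'): in P→P' a, P' is followed by a with FIRST {a}; in S→P', the suffix after P' is empty, so FOLLOW(P') ⊇ FOLLOW(S) = {a, c, x, y}; in P'→c P' x P' (occurrence 1), P' is followed by x P' with FIRST {x}; in P'→c P' x P' (occurrence 2), the suffix after P' is empty (adds nothing new); in S'→P' y P' (occurrence 1), P' is followed by y P' with FIRST {y}; in S'→P' y P' (occurrence 2), the suffix after P' is empty, so FOLLOW(P') ⊇ FOLLOW(S') = {x}. Thus FOLLOW(P') = {a, c, x, y}.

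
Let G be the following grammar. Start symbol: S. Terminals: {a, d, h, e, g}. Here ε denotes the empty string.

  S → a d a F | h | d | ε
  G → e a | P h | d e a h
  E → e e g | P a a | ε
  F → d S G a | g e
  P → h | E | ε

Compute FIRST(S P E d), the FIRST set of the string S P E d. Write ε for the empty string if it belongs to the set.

{a, d, e, h}

FIRST(S): from S→a d a F we get {a}; from S→h we get {h}; from S→d we get {d}; from S→ε we get {ε}. So FIRST(S) = {ε, a, d, h}.
FIRST(F): from F→d S G a we get {d}; from F→g e we get {g}. So FIRST(F) = {d, g}.
FIRST(G): from G→e a we get {e}; from G→P h we get {a, e, h}; from G→d e a h we get {d}. So FIRST(G) = {a, d, e, h}.
FIRST(E): from E→e e g we get {e}; from E→P a a we get {a, e, h}; from E→ε we get {ε}. So FIRST(E) = {ε, a, e, h}.
FIRST(P): from P→h we get {h}; from P→E we get {ε, a, e, h}; from P→ε we get {ε}. So FIRST(P) = {ε, a, e, h}.
FIRST(S P E d): take FIRST of each symbol in turn, carrying on past any symbol whose FIRST contains ε; result {a, d, e, h}.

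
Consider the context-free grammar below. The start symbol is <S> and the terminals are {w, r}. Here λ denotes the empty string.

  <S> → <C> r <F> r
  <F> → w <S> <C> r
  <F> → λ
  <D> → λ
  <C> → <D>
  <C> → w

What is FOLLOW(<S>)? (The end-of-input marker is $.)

{$, r, w}

FIRST(<F>): from <F>→w <S> <C> r we get {w}; from <F>→λ we get {λ}. So FIRST(<F>) = {λ, w}.
FIRST(<D>): from <D>→λ we get {λ}. So FIRST(<D>) = {λ}.
FIRST(<C>): from <C>→<D> we get {λ}; from <C>→w we get {w}. So FIRST(<C>) = {λ, w}.
FIRST(<S>): from <S>→<C> r <F> r we get {r, w}. So FIRST(<S>) = {r, w}.
FOLLOW(<S>) includes $ since <S> is the start symbol.
FOLLOW(<S>): in <F>→w <S> <C> r, <S> is followed by <C> r with FIRST {r, w}. Thus FOLLOW(<S>) = {$, r, w}.
FOLLOW(<F>): in <S>→<C> r <F> r, <F> is followed by r with FIRST {r}. Thus FOLLOW(<F>) = {r}.
FOLLOW(<C>): in <S>→<C> r <F> r, <C> is followed by r <F> r with FIRST {r}; in <F>→w <S> <C> r, <C> is followed by r with FIRST {r}. Thus FOLLOW(<C>) = {r}.
FOLLOW(<D>): in <C>→<D>, the suffix after <D> is empty, so FOLLOW(<D>) ⊇ FOLLOW(<C>) = {r}. Thus FOLLOW(<D>) = {r}.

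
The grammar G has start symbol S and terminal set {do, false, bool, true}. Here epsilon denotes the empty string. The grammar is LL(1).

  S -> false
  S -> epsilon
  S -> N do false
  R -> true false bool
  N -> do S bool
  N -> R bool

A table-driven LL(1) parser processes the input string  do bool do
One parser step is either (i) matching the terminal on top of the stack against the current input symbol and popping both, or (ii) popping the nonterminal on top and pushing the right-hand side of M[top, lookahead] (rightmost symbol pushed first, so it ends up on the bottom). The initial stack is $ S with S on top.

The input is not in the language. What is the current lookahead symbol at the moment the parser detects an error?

$

     Stack                 Input         Action
  1  $ S                   do bool do $  expand S -> N do false
  2  $ false do N          do bool do $  expand N -> do S bool
  3  $ false do bool S do  do bool do $  match do
  4  $ false do bool S     bool do $     expand S -> epsilon
  5  $ false do bool       bool do $     match bool
  6  $ false do            do $          match do
  7  $ false               $             error: top is terminal false but lookahead is $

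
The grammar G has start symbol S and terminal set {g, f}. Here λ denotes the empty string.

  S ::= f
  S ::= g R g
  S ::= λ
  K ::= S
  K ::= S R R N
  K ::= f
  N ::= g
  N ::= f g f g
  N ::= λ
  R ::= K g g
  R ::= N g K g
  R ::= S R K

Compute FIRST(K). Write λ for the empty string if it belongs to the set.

FIRST(S) = {λ, f, g}
FIRST(N) = {λ, f, g}
FIRST(K) = {λ, f, g}  (via S, S R R N)
FIRST(R) = {f, g}  (via K g g, N g K g, S R K)

{λ, f, g}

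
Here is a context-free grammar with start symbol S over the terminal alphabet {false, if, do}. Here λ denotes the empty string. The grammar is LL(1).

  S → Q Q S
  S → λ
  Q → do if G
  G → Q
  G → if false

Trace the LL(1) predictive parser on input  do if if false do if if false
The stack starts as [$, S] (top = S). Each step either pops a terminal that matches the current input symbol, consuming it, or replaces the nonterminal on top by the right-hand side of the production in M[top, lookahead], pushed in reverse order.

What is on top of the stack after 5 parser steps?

if

step 1: stack=$ S  input=do if if false do if if false $  — expand S → Q Q S
step 2: stack=$ S Q Q  input=do if if false do if if false $  — expand Q → do if G
step 3: stack=$ S Q G if do  input=do if if false do if if false $  — match do
step 4: stack=$ S Q G if  input=if if false do if if false $  — match if
step 5: stack=$ S Q G  input=if false do if if false $  — expand G → if false
Stack after step 5: $ S Q false if (top = if).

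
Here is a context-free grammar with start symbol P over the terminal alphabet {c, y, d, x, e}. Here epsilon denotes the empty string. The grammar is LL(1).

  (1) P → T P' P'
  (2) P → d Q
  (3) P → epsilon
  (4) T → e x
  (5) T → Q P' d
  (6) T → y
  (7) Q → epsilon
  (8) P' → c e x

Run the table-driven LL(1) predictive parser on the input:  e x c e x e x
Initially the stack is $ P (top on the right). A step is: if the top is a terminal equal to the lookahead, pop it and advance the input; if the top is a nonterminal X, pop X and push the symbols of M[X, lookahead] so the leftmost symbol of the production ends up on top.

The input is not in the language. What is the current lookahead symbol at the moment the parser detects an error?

     Stack        Input            Action
  1  $ P          e x c e x e x $  expand P → T P' P'
  2  $ P' P' T    e x c e x e x $  expand T → e x
  3  $ P' P' x e  e x c e x e x $  match e
  4  $ P' P' x    x c e x e x $    match x
  5  $ P' P'      c e x e x $      expand P' → c e x
  6  $ P' x e c   c e x e x $      match c
  7  $ P' x e     e x e x $        match e
  8  $ P' x       x e x $          match x
  9  $ P'         e x $            error: M[P', e] is empty

e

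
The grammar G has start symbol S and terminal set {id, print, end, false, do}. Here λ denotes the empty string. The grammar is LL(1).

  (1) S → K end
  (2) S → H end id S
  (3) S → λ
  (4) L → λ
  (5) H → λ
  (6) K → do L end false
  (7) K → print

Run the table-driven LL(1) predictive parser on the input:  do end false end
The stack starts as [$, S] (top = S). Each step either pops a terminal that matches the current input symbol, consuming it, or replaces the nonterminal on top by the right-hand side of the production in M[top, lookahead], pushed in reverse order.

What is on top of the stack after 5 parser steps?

false

step 1: stack=$ S  input=do end false end $  — expand S → K end
step 2: stack=$ end K  input=do end false end $  — expand K → do L end false
step 3: stack=$ end false end L do  input=do end false end $  — match do
step 4: stack=$ end false end L  input=end false end $  — expand L → λ
step 5: stack=$ end false end  input=end false end $  — match end
Stack after step 5: $ end false (top = false).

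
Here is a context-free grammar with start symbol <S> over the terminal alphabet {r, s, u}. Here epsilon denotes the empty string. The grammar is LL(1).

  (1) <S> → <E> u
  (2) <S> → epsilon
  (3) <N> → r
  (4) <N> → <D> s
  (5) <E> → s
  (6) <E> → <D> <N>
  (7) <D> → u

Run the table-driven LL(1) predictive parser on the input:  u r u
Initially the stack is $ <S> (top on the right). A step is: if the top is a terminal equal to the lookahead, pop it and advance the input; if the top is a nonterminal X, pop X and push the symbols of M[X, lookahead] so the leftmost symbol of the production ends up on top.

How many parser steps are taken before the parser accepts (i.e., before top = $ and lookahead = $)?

7

step 1: stack=$ <S>  input=u r u $  — expand <S> → <E> u
step 2: stack=$ u <E>  input=u r u $  — expand <E> → <D> <N>
step 3: stack=$ u <N> <D>  input=u r u $  — expand <D> → u
step 4: stack=$ u <N> u  input=u r u $  — match u
step 5: stack=$ u <N>  input=r u $  — expand <N> → r
step 6: stack=$ u r  input=r u $  — match r
step 7: stack=$ u  input=u $  — match u
Accept reached after 7 steps.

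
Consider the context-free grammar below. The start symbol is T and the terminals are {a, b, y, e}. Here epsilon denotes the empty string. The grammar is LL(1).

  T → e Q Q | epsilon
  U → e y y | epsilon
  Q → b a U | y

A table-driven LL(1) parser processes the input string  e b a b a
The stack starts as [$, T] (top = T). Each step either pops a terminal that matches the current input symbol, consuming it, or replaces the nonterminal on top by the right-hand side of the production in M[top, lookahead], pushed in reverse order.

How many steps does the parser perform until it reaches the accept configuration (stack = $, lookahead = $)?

10

step 1: stack=$ T  input=e b a b a $  — expand T → e Q Q
step 2: stack=$ Q Q e  input=e b a b a $  — match e
step 3: stack=$ Q Q  input=b a b a $  — expand Q → b a U
step 4: stack=$ Q U a b  input=b a b a $  — match b
step 5: stack=$ Q U a  input=a b a $  — match a
step 6: stack=$ Q U  input=b a $  — expand U → epsilon
step 7: stack=$ Q  input=b a $  — expand Q → b a U
step 8: stack=$ U a b  input=b a $  — match b
step 9: stack=$ U a  input=a $  — match a
step 10: stack=$ U  input=$  — expand U → epsilon
Accept reached after 10 steps.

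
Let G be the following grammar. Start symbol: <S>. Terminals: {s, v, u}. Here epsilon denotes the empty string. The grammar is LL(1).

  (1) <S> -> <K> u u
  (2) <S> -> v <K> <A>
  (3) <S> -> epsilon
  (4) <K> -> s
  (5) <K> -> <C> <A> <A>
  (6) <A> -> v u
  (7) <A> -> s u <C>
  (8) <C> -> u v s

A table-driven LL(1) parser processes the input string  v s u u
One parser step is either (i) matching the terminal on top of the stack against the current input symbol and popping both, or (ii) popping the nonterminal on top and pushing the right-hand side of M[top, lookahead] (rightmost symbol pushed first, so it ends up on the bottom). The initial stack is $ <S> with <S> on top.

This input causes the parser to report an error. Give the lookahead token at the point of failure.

     Stack        Input      Action
  1  $ <S>        v s u u $  expand <S> -> v <K> <A>
  2  $ <A> <K> v  v s u u $  match v
  3  $ <A> <K>    s u u $    expand <K> -> s
  4  $ <A> s      s u u $    match s
  5  $ <A>        u u $      error: M[<A>, u] is empty

u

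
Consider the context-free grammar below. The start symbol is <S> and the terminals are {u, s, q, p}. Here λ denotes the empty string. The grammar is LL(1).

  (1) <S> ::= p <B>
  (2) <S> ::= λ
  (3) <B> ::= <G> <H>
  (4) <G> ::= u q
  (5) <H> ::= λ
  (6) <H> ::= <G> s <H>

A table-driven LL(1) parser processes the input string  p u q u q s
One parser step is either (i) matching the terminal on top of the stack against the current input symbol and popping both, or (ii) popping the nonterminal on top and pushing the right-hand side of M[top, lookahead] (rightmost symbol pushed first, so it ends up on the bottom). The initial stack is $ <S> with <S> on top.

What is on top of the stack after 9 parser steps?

step 1: stack=$ <S>  input=p u q u q s $  — expand <S> ::= p <B>
step 2: stack=$ <B> p  input=p u q u q s $  — match p
step 3: stack=$ <B>  input=u q u q s $  — expand <B> ::= <G> <H>
step 4: stack=$ <H> <G>  input=u q u q s $  — expand <G> ::= u q
step 5: stack=$ <H> q u  input=u q u q s $  — match u
step 6: stack=$ <H> q  input=q u q s $  — match q
step 7: stack=$ <H>  input=u q s $  — expand <H> ::= <G> s <H>
step 8: stack=$ <H> s <G>  input=u q s $  — expand <G> ::= u q
step 9: stack=$ <H> s q u  input=u q s $  — match u
Stack after step 9: $ <H> s q (top = q).

q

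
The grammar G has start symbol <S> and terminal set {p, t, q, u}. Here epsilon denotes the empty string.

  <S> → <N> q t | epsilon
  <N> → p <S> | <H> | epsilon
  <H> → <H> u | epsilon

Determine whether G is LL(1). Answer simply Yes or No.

FIRST(<S>) = {epsilon, p, q, u}
FIRST(<N>) = {epsilon, p, u}
FIRST(<H>) = {epsilon, u}
FOLLOW(<S>) = {$, q}
FOLLOW(<N>) = {q}
FOLLOW(<H>) = {q, u}
Cell M[<H>, u] receives both <H> → <H> u and <H> → epsilon — the grammar is not LL(1).

No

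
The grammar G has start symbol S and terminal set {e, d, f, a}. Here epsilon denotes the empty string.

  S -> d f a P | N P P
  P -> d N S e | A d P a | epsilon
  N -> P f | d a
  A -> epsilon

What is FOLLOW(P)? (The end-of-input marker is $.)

{$, a, d, e, f}

FIRST(A): from A->epsilon we get {epsilon}. So FIRST(A) = {epsilon}.
FIRST(P): from P->d N S e we get {d}; from P->A d P a we get {d}; from P->epsilon we get {epsilon}. So FIRST(P) = {epsilon, d}.
FIRST(N): from N->P f we get {d, f}; from N->d a we get {d}. So FIRST(N) = {d, f}.
FIRST(S): from S->d f a P we get {d}; from S->N P P we get {d, f}. So FIRST(S) = {d, f}.
FOLLOW(S) includes $ since S is the start symbol.
FOLLOW(S): in P->d N S e, S is followed by e with FIRST {e}. Thus FOLLOW(S) = {$, e}.
FOLLOW(P): in S->d f a P, the suffix after P is empty, so FOLLOW(P) ⊇ FOLLOW(S) = {$, e}; in S->N P P (occurrence 1), P is followed by P with FIRST {epsilon, d}; in S->N P P (occurrence 1), the suffix after P is nullable, so FOLLOW(P) ⊇ FOLLOW(S) = {$, e}; in S->N P P (occurrence 2), the suffix after P is empty, so FOLLOW(P) ⊇ FOLLOW(S) = {$, e}; in P->A d P a, P is followed by a with FIRST {a}; in N->P f, P is followed by f with FIRST {f}. Thus FOLLOW(P) = {$, a, d, e, f}.
FOLLOW(N): in S->N P P, N is followed by P P with FIRST {epsilon, d}; in S->N P P, the suffix after N is nullable, so FOLLOW(N) ⊇ FOLLOW(S) = {$, e}; in P->d N S e, N is followed by S e with FIRST {d, f}. Thus FOLLOW(N) = {$, d, e, f}.
FOLLOW(A): in P->A d P a, A is followed by d P a with FIRST {d}. Thus FOLLOW(A) = {d}.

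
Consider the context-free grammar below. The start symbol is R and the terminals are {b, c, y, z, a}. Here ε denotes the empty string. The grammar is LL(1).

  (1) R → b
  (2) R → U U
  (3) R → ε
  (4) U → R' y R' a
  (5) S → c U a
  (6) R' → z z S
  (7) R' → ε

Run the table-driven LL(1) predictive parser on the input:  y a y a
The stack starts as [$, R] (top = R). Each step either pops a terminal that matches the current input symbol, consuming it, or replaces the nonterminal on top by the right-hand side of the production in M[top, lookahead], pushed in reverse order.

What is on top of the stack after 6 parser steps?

step 1: stack=$ R  input=y a y a $  — expand R → U U
step 2: stack=$ U U  input=y a y a $  — expand U → R' y R' a
step 3: stack=$ U a R' y R'  input=y a y a $  — expand R' → ε
step 4: stack=$ U a R' y  input=y a y a $  — match y
step 5: stack=$ U a R'  input=a y a $  — expand R' → ε
step 6: stack=$ U a  input=a y a $  — match a
Stack after step 6: $ U (top = U).

U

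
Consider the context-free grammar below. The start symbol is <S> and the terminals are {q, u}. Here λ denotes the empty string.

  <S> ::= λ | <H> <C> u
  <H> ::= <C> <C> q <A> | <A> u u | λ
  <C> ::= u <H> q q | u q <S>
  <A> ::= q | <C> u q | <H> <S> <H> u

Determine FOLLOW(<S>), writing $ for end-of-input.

FIRST(<C>): from <C>::=u <H> q q we get {u}; from <C>::=u q <S> we get {u}. So FIRST(<C>) = {u}.
FIRST(<S>): from <S>::=λ we get {λ}; from <S>::=<H> <C> u we get {q, u}. So FIRST(<S>) = {λ, q, u}.
FIRST(<H>): from <H>::=<C> <C> q <A> we get {u}; from <H>::=<A> u u we get {q, u}; from <H>::=λ we get {λ}. So FIRST(<H>) = {λ, q, u}.
FIRST(<A>): from <A>::=q we get {q}; from <A>::=<C> u q we get {u}; from <A>::=<H> <S> <H> u we get {q, u}. So FIRST(<A>) = {q, u}.
FOLLOW(<S>) includes $ since <S> is the start symbol.
FOLLOW(<H>): in <S>::=<H> <C> u, <H> is followed by <C> u with FIRST {u}; in <C>::=u <H> q q, <H> is followed by q q with FIRST {q}; in <A>::=<H> <S> <H> u (occurrence 1), <H> is followed by <S> <H> u with FIRST {q, u}; in <A>::=<H> <S> <H> u (occurrence 2), <H> is followed by u with FIRST {u}. Thus FOLLOW(<H>) = {q, u}.
FOLLOW(<C>): in <S>::=<H> <C> u, <C> is followed by u with FIRST {u}; in <H>::=<C> <C> q <A> (occurrence 1), <C> is followed by <C> q <A> with FIRST {u}; in <H>::=<C> <C> q <A> (occurrence 2), <C> is followed by q <A> with FIRST {q}; in <A>::=<C> u q, <C> is followed by u q with FIRST {u}. Thus FOLLOW(<C>) = {q, u}.
FOLLOW(<S>): in <C>::=u q <S>, the suffix after <S> is empty, so FOLLOW(<S>) ⊇ FOLLOW(<C>) = {q, u}; in <A>::=<H> <S> <H> u, <S> is followed by <H> u with FIRST {q, u}. Thus FOLLOW(<S>) = {$, q, u}.
FOLLOW(<A>): in <H>::=<C> <C> q <A>, the suffix after <A> is empty, so FOLLOW(<A>) ⊇ FOLLOW(<H>) = {q, u}; in <H>::=<A> u u, <A> is followed by u u with FIRST {u}. Thus FOLLOW(<A>) = {q, u}.

{$, q, u}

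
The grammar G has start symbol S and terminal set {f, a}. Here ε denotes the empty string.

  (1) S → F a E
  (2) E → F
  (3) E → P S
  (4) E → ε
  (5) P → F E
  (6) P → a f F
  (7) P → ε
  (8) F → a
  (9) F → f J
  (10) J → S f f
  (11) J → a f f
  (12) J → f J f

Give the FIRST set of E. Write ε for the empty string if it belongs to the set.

FIRST(F) = {a, f}
FIRST(S) = {a, f}  (via F a E)
FIRST(P) = {ε, a, f}  (via F E)
FIRST(E) = {ε, a, f}  (via F, P S)
FIRST(J) = {a, f}  (via S f f)

{ε, a, f}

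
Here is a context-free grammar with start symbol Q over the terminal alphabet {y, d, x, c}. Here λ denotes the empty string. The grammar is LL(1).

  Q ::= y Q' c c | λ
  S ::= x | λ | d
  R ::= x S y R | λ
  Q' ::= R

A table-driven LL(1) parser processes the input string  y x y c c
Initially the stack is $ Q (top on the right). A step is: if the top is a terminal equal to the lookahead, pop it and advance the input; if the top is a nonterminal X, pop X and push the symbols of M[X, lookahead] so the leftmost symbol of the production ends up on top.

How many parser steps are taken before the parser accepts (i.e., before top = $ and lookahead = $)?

      Stack          Input        Action
   1  $ Q            y x y c c $  expand Q ::= y Q' c c
   2  $ c c Q' y     y x y c c $  match y
   3  $ c c Q'       x y c c $    expand Q' ::= R
   4  $ c c R        x y c c $    expand R ::= x S y R
   5  $ c c R y S x  x y c c $    match x
   6  $ c c R y S    y c c $      expand S ::= λ
   7  $ c c R y      y c c $      match y
   8  $ c c R        c c $        expand R ::= λ
   9  $ c c          c c $        match c
  10  $ c            c $          match c
Accept reached after 10 steps.

10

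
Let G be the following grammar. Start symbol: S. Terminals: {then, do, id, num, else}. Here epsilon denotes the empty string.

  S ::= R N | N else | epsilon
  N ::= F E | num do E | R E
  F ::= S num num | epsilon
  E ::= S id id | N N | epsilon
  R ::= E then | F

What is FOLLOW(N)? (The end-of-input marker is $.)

{$, else, id, num, then}

FIRST(S): from S::=R N we get {epsilon, else, id, num, then}; from S::=N else we get {else, id, num, then}; from S::=epsilon we get {epsilon}. So FIRST(S) = {epsilon, else, id, num, then}.
FIRST(F): from F::=S num num we get {else, id, num, then}; from F::=epsilon we get {epsilon}. So FIRST(F) = {epsilon, else, id, num, then}.
FIRST(N): from N::=F E we get {epsilon, else, id, num, then}; from N::=num do E we get {num}; from N::=R E we get {epsilon, else, id, num, then}. So FIRST(N) = {epsilon, else, id, num, then}.
FIRST(E): from E::=S id id we get {else, id, num, then}; from E::=N N we get {epsilon, else, id, num, then}; from E::=epsilon we get {epsilon}. So FIRST(E) = {epsilon, else, id, num, then}.
FIRST(R): from R::=E then we get {else, id, num, then}; from R::=F we get {epsilon, else, id, num, then}. So FIRST(R) = {epsilon, else, id, num, then}.
FOLLOW(S) includes $ since S is the start symbol.
FOLLOW(S): in F::=S num num, S is followed by num num with FIRST {num}; in E::=S id id, S is followed by id id with FIRST {id}. Thus FOLLOW(S) = {$, id, num}.
FOLLOW(N): in S::=R N, the suffix after N is empty, so FOLLOW(N) ⊇ FOLLOW(S) = {$, id, num}; in S::=N else, N is followed by else with FIRST {else}; in E::=N N (occurrence 1), N is followed by N with FIRST {epsilon, else, id, num, then}; in E::=N N (occurrence 1), the suffix after N is nullable, so FOLLOW(N) ⊇ FOLLOW(E) = {$, else, id, num, then}; in E::=N N (occurrence 2), the suffix after N is empty, so FOLLOW(N) ⊇ FOLLOW(E) = {$, else, id, num, then}. Thus FOLLOW(N) = {$, else, id, num, then}.
FOLLOW(E): in N::=F E, the suffix after E is empty, so FOLLOW(E) ⊇ FOLLOW(N) = {$, else, id, num, then}; in N::=num do E, the suffix after E is empty, so FOLLOW(E) ⊇ FOLLOW(N) = {$, else, id, num, then}; in N::=R E, the suffix after E is empty, so FOLLOW(E) ⊇ FOLLOW(N) = {$, else, id, num, then}; in R::=E then, E is followed by then with FIRST {then}. Thus FOLLOW(E) = {$, else, id, num, then}.
FOLLOW(R): in S::=R N, R is followed by N with FIRST {epsilon, else, id, num, then}; in S::=R N, the suffix after R is nullable, so FOLLOW(R) ⊇ FOLLOW(S) = {$, id, num}; in N::=R E, R is followed by E with FIRST {epsilon, else, id, num, then}; in N::=R E, the suffix after R is nullable, so FOLLOW(R) ⊇ FOLLOW(N) = {$, else, id, num, then}. Thus FOLLOW(R) = {$, else, id, num, then}.
FOLLOW(F): in N::=F E, F is followed by E with FIRST {epsilon, else, id, num, then}; in N::=F E, the suffix after F is nullable, so FOLLOW(F) ⊇ FOLLOW(N) = {$, else, id, num, then}; in R::=F, the suffix after F is empty, so FOLLOW(F) ⊇ FOLLOW(R) = {$, else, id, num, then}. Thus FOLLOW(F) = {$, else, id, num, then}.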